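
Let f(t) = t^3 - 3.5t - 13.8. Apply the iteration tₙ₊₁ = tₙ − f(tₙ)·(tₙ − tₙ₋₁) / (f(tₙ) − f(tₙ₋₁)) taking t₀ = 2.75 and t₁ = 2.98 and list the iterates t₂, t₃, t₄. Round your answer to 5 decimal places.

f(2.75) = -2.6281250, f(2.98) = 2.2335920
t₂ = 2.9800000 − 2.2335920·(2.9800000 − 2.7500000) / (2.2335920 − (-2.6281250)) = 2.9800000 − (0.5137262)/(4.8617170) = 2.8743324
f(2.8743324) = -0.1130429
t₃ = 2.8743324 − (-0.1130429)·(2.8743324 − 2.9800000) / (-0.1130429 − 2.2335920) = 2.8743324 − (0.0119450)/(-2.3466349) = 2.8794226
f(2.8794226) = -0.0044714
t₄ = 2.8794226 − (-0.0044714)·(2.8794226 − 2.8743324) / (-0.0044714 − (-0.1130429)) = 2.8794226 − (-0.0000228)/(0.1085715) = 2.8796323

2.87433, 2.87942, 2.87963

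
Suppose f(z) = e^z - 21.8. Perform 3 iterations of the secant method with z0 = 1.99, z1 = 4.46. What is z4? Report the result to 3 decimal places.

3.220

f(1.99) = -14.48447, f(4.46) = 64.68751
z2 = 4.46000 − 64.68751·(4.46000 − 1.99000) / (64.68751 − (-14.48447)) = 4.46000 − (159.77815)/(79.17198) = 2.44189
f(2.44189) = -10.30531
z3 = 2.44189 − (-10.30531)·(2.44189 − 4.46000) / (-10.30531 − 64.68751) = 2.44189 − (20.79730)/(-74.99282) = 2.71921
f(2.71921) = -6.63168
z4 = 2.71921 − (-6.63168)·(2.71921 − 2.44189) / (-6.63168 − (-10.30531)) = 2.71921 − (-1.83912)/(3.67363) = 3.21984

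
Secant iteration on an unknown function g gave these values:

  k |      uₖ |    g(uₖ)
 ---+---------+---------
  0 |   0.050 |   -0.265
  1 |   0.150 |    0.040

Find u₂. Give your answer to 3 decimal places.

0.137

u₂ = 0.150 − 0.040·(0.150 − 0.050) / (0.040 − (-0.265))
   = 0.150 − (0.00400)/(0.30500) = 0.13689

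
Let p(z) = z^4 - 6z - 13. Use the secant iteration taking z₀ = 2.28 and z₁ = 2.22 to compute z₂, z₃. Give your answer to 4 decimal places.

2.2713, 2.2717

p(2.28) = 0.343363, p(2.22) = -2.030873
z₂ = 2.220000 − (-2.030873)·(2.220000 − 2.280000) / (-2.030873 − 0.343363) = 2.220000 − (0.121852)/(-2.374236) = 2.271323
p(2.271323) = -0.013613
z₃ = 2.271323 − (-0.013613)·(2.271323 − 2.220000) / (-0.013613 − (-2.030873)) = 2.271323 − (-0.000699)/(2.017260) = 2.271669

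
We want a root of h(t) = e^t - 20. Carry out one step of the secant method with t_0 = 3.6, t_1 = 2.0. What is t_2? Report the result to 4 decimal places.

h(3.6) = 16.598234, h(2.0) = -12.610944
t_2 = 2.000000 − (-12.610944)·(2.000000 − 3.600000) / (-12.610944 − 16.598234) = 2.000000 − (20.177510)/(-29.209178) = 2.690793

2.6908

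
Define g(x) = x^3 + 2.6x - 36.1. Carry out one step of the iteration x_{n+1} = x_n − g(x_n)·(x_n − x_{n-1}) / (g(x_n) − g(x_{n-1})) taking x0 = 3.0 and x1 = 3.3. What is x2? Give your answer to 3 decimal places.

g(3.0) = -1.30000, g(3.3) = 8.41700
x2 = 3.30000 − 8.41700·(3.30000 − 3.00000) / (8.41700 − (-1.30000)) = 3.30000 − (2.52510)/(9.71700) = 3.04014

3.040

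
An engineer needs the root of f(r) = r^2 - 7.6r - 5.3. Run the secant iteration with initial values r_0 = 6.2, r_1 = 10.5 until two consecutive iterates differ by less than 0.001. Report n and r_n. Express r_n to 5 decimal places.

n = 6, r_n = 8.24297

f(6.2) = -13.9800000, f(10.5) = 25.1500000
r_2 = 10.5000000 − 25.1500000·(4.3000000)/(39.1300000) = 7.7362637;  |Δ| = 2.7637363
f(7.7362637) = -4.2458278
r_3 = 7.7362637 − (-4.2458278)·(-2.7637363)/(-29.3958278) = 8.1354479;  |Δ| = 0.3991841
f(8.1354479) = -0.9438917
r_4 = 8.1354479 − (-0.9438917)·(0.3991841)/(3.3019361) = 8.2495587;  |Δ| = 0.1141108
f(8.2495587) = 0.0585725
r_5 = 8.2495587 − 0.0585725·(0.1141108)/(1.0024642) = 8.2428914;  |Δ| = 0.0066673
f(8.2428914) = -0.0007164
r_6 = 8.2428914 − (-0.0007164)·(-0.0066673)/(-0.0592889) = 8.2429719;  |Δ| = 0.0000806
|r_6 − r_5| = 0.0000806 < 0.001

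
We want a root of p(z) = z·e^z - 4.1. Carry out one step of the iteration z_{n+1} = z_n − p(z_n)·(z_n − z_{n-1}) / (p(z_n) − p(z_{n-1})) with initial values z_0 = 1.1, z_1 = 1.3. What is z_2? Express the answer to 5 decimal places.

1.20855

p(1.1) = -0.7954174, p(1.3) = 0.6700857
z_2 = 1.3000000 − 0.6700857·(1.3000000 − 1.1000000) / (0.6700857 − (-0.7954174)) = 1.3000000 − (0.1340171)/(1.4655030) = 1.2085521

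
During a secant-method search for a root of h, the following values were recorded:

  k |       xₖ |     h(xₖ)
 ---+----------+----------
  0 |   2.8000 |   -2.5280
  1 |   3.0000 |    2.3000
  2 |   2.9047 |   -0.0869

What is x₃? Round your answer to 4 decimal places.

2.9082

x₃ = 2.9047 − (-0.0869)·(2.9047 − 3.0000) / (-0.0869 − 2.3000)
   = 2.9047 − (0.008282)/(-2.386900) = 2.908170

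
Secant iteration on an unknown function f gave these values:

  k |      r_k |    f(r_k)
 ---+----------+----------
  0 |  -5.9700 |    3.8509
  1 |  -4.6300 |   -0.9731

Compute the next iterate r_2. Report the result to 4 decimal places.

r_2 = -4.6300 − (-0.9731)·(-4.6300 − (-5.9700)) / (-0.9731 − 3.8509)
   = -4.6300 − (-1.303954)/(-4.824000) = -4.900306

-4.9003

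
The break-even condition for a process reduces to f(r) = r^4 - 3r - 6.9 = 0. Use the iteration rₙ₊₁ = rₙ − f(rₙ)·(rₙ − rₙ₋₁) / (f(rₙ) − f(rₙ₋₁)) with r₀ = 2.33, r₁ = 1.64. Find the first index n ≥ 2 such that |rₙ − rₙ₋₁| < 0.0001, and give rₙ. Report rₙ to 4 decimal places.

f(2.33) = 15.582955, f(1.64) = -4.586052
r₂ = 1.640000 − (-4.586052)·(-0.690000)/(-20.169007) = 1.796893;  |Δ| = 0.156893
f(1.796893) = -1.865372
r₃ = 1.796893 − (-1.865372)·(0.156893)/(2.720680) = 1.904463;  |Δ| = 0.107570
f(1.904463) = 0.541592
r₄ = 1.904463 − 0.541592·(0.107570)/(2.406964) = 1.880259;  |Δ| = 0.024204
f(1.880259) = -0.041916
r₅ = 1.880259 − (-0.041916)·(-0.024204)/(-0.583507) = 1.881997;  |Δ| = 0.001739
f(1.881997) = -0.000836
r₆ = 1.881997 − (-0.000836)·(0.001739)/(0.041079) = 1.882033;  |Δ| = 0.000035
|r₆ − r₅| = 0.000035 < 0.0001

n = 6, rₙ = 1.8820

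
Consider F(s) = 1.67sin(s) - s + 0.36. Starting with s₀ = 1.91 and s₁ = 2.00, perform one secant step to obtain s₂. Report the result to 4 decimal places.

1.9253

F(1.91) = 0.024843, F(2.00) = -0.121473
s₂ = 2.000000 − (-0.121473)·(2.000000 − 1.910000) / (-0.121473 − 0.024843) = 2.000000 − (-0.010933)/(-0.146317) = 1.925281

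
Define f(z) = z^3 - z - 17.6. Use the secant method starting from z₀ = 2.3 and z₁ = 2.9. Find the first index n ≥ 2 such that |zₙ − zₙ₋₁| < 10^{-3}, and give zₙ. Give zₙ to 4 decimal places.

f(2.3) = -7.733000, f(2.9) = 3.889000
z₂ = 2.900000 − 3.889000·(0.600000)/(11.622000) = 2.699226;  |Δ| = 0.200774
f(2.699226) = -0.633157
z₃ = 2.699226 − (-0.633157)·(-0.200774)/(-4.522157) = 2.727336;  |Δ| = 0.028111
f(2.727336) = -0.040415
z₄ = 2.727336 − (-0.040415)·(0.028111)/(0.592742) = 2.729253;  |Δ| = 0.001917
f(2.729253) = 0.000469
z₅ = 2.729253 − 0.000469·(0.001917)/(0.040884) = 2.729231;  |Δ| = 0.000022
|z₅ − z₄| = 0.000022 < 10^{-3}

n = 5, zₙ = 2.7292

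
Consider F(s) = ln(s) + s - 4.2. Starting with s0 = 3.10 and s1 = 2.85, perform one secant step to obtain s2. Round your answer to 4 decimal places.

3.0765

F(3.10) = 0.031402, F(2.85) = -0.302681
s2 = 2.850000 − (-0.302681)·(2.850000 − 3.100000) / (-0.302681 − 0.031402) = 2.850000 − (0.075670)/(-0.334083) = 3.076501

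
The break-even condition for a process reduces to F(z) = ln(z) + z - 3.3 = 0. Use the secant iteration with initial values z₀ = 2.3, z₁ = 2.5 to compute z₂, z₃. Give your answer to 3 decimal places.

2.418, 2.417

F(2.3) = -0.16709, F(2.5) = 0.11629
z₂ = 2.50000 − 0.11629·(2.50000 − 2.30000) / (0.11629 − (-0.16709)) = 2.50000 − (0.02326)/(0.28338) = 2.41793
F(2.41793) = 0.00084
z₃ = 2.41793 − 0.00084·(2.41793 − 2.50000) / (0.00084 − 0.11629) = 2.41793 − (-0.00007)/(-0.11545) = 2.41733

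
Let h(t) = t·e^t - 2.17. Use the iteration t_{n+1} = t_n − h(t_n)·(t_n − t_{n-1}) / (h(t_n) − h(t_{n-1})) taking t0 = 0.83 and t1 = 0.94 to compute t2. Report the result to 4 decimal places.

0.8883

h(0.83) = -0.266545, h(0.94) = 0.236383
t2 = 0.940000 − 0.236383·(0.940000 − 0.830000) / (0.236383 − (-0.266545)) = 0.940000 − (0.026002)/(0.502928) = 0.888299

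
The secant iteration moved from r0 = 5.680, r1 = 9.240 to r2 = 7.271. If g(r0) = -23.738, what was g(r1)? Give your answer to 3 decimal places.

29.378

The secant line through (5.680, -23.738) and (9.240, g(r1)) crosses zero at r2 = 7.271.
So (5.680, -23.738), (9.240, g(r1)), (7.271, 0) are collinear:
g(r1) = -23.738 · (9.240 − 7.271) / (5.680 − 7.271) = -23.738 · (1.96900)/(-1.59100) = 29.37783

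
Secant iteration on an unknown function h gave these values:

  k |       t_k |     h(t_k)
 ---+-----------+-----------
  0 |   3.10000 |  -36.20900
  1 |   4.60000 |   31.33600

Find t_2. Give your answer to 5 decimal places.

t_2 = 4.60000 − 31.33600·(4.60000 − 3.10000) / (31.33600 − (-36.20900))
   = 4.60000 − (47.0040000)/(67.5450000) = 3.9041084

3.90411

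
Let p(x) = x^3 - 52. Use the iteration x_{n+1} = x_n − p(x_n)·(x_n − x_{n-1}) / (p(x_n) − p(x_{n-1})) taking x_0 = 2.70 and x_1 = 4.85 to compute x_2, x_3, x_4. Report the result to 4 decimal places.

3.4360, 3.6559, 3.7390

p(2.70) = -32.317000, p(4.85) = 62.084125
x_2 = 4.850000 − 62.084125·(4.850000 − 2.700000) / (62.084125 − (-32.317000)) = 4.850000 − (133.480869)/(94.401125) = 3.436025
p(3.436025) = -11.433383
x_3 = 3.436025 − (-11.433383)·(3.436025 − 4.850000) / (-11.433383 − 62.084125) = 3.436025 − (16.166522)/(-73.517508) = 3.655925
p(3.655925) = -3.135687
x_4 = 3.655925 − (-3.135687)·(3.655925 − 3.436025) / (-3.135687 − (-11.433383)) = 3.655925 − (-0.689539)/(8.297696) = 3.739025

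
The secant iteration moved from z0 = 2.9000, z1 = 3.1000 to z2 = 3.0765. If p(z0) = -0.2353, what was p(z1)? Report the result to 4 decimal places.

The secant line through (2.9000, -0.2353) and (3.1000, p(z1)) crosses zero at z2 = 3.0765.
So (2.9000, -0.2353), (3.1000, p(z1)), (3.0765, 0) are collinear:
p(z1) = -0.2353 · (3.1000 − 3.0765) / (2.9000 − 3.0765) = -0.2353 · (0.023500)/(-0.176500) = 0.031329

0.0313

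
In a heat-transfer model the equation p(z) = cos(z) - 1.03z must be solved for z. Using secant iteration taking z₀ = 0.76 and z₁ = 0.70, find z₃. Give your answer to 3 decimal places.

p(0.76) = -0.05796, p(0.70) = 0.04384
z₂ = 0.70000 − 0.04384·(0.70000 − 0.76000) / (0.04384 − (-0.05796)) = 0.70000 − (-0.00263)/(0.10181) = 0.72584
p(0.72584) = 0.00033
z₃ = 0.72584 − 0.00033·(0.72584 − 0.70000) / (0.00033 − 0.04384) = 0.72584 − (0.00001)/(-0.04351) = 0.72603

0.726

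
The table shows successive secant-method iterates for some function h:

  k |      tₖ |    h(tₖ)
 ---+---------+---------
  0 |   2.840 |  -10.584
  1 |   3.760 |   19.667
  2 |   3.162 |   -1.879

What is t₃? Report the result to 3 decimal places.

3.214

t₃ = 3.162 − (-1.879)·(3.162 − 3.760) / (-1.879 − 19.667)
   = 3.162 − (1.12364)/(-21.54600) = 3.21415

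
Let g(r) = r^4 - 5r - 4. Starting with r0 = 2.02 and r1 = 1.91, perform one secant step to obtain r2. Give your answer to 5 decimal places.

g(2.02) = 2.5496642, g(1.91) = -0.2413664
r2 = 1.9100000 − (-0.2413664)·(1.9100000 − 2.0200000) / (-0.2413664 − 2.5496642) = 1.9100000 − (0.0265503)/(-2.7910306) = 1.9195127

1.91951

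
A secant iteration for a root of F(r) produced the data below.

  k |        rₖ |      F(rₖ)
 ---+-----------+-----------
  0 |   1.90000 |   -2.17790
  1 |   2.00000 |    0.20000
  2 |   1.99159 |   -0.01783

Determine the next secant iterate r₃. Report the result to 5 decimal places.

r₃ = 1.99159 − (-0.01783)·(1.99159 − 2.00000) / (-0.01783 − 0.20000)
   = 1.99159 − (0.0001500)/(-0.2178300) = 1.9922784

1.99228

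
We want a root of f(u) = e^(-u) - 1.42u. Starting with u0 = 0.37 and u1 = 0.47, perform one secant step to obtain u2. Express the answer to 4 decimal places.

f(0.37) = 0.165334, f(0.47) = -0.042398
u2 = 0.470000 − (-0.042398)·(0.470000 − 0.370000) / (-0.042398 − 0.165334) = 0.470000 − (-0.004240)/(-0.207732) = 0.449590

0.4496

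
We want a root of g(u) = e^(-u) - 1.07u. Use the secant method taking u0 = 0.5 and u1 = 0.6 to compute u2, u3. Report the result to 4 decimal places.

0.5434, 0.5430

g(0.5) = 0.071531, g(0.6) = -0.093188
u2 = 0.600000 − (-0.093188)·(0.600000 − 0.500000) / (-0.093188 − 0.071531) = 0.600000 − (-0.009319)/(-0.164719) = 0.543426
g(0.543426) = -0.000710
u3 = 0.543426 − (-0.000710)·(0.543426 − 0.600000) / (-0.000710 − (-0.093188)) = 0.543426 − (0.000040)/(0.092478) = 0.542991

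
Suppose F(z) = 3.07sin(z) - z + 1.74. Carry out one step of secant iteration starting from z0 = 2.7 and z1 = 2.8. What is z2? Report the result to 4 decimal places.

F(2.7) = 0.352056, F(2.8) = -0.031586
z2 = 2.800000 − (-0.031586)·(2.800000 − 2.700000) / (-0.031586 − 0.352056) = 2.800000 − (-0.003159)/(-0.383643) = 2.791767

2.7918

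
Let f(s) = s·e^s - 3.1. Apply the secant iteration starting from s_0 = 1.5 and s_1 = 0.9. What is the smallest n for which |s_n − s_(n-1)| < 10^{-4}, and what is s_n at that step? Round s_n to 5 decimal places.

n = 6, s_n = 1.06677

f(1.5) = 3.6225336, f(0.9) = -0.8863572
s_2 = 0.9000000 − (-0.8863572)·(-0.6000000)/(-4.5088908) = 1.0179479;  |Δ| = 0.1179479
f(1.0179479) = -0.2828191
s_3 = 1.0179479 − (-0.2828191)·(0.1179479)/(0.6035381) = 1.0732186;  |Δ| = 0.0552706
f(1.0732186) = 0.0389260
s_4 = 1.0732186 − 0.0389260·(0.0552706)/(0.3217451) = 1.0665317;  |Δ| = 0.0066869
f(1.0665317) = -0.0014208
s_5 = 1.0665317 − (-0.0014208)·(-0.0066869)/(-0.0403467) = 1.0667672;  |Δ| = 0.0002355
f(1.0667672) = -0.0000068
s_6 = 1.0667672 − (-0.0000068)·(0.0002355)/(0.0014140) = 1.0667683;  |Δ| = 0.0000011
|s_6 − s_5| = 0.0000011 < 10^{-4}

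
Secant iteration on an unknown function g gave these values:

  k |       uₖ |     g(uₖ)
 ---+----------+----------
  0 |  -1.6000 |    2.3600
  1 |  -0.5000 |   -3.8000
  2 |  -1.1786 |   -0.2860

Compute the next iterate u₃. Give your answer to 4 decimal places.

u₃ = -1.1786 − (-0.2860)·(-1.1786 − (-0.5000)) / (-0.2860 − (-3.8000))
   = -1.1786 − (0.194080)/(3.514000) = -1.233830

-1.2338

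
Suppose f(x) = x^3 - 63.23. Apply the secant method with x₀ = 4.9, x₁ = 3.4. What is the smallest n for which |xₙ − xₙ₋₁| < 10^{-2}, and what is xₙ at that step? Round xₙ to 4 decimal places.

f(4.9) = 54.419000, f(3.4) = -23.926000
x₂ = 3.400000 − (-23.926000)·(-1.500000)/(-78.345000) = 3.858089;  |Δ| = 0.458089
f(3.858089) = -5.802911
x₃ = 3.858089 − (-5.802911)·(0.458089)/(18.123089) = 4.004767;  |Δ| = 0.146678
f(4.004767) = 0.999080
x₄ = 4.004767 − 0.999080·(0.146678)/(6.801991) = 3.983223;  |Δ| = 0.021544
f(3.983223) = -0.031936
x₅ = 3.983223 − (-0.031936)·(-0.021544)/(-1.031016) = 3.983890;  |Δ| = 0.000667
|x₅ − x₄| = 0.000667 < 10^{-2}

n = 5, xₙ = 3.9839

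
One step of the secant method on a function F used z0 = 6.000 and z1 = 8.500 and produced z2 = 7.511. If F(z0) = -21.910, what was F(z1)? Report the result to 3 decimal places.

The secant line through (6.000, -21.910) and (8.500, F(z1)) crosses zero at z2 = 7.511.
So (6.000, -21.910), (8.500, F(z1)), (7.511, 0) are collinear:
F(z1) = -21.910 · (8.500 − 7.511) / (6.000 − 7.511) = -21.910 · (0.98900)/(-1.51100) = 14.34083

14.341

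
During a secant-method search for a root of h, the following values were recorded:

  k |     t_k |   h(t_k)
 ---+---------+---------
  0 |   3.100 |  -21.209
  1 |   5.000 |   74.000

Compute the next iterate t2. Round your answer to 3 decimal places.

t2 = 5.000 − 74.000·(5.000 − 3.100) / (74.000 − (-21.209))
   = 5.000 − (140.60000)/(95.20900) = 3.52325

3.523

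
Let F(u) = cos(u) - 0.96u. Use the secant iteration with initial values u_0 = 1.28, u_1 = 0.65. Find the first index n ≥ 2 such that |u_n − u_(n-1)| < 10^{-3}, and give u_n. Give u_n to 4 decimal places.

F(1.28) = -0.942085, F(0.65) = 0.172084
u_2 = 0.650000 − 0.172084·(-0.630000)/(1.114169) = 0.747304;  |Δ| = 0.097304
F(0.747304) = 0.016112
u_3 = 0.747304 − 0.016112·(0.097304)/(-0.155971) = 0.757356;  |Δ| = 0.010052
F(0.757356) = -0.000406
u_4 = 0.757356 − (-0.000406)·(0.010052)/(-0.016519) = 0.757108;  |Δ| = 0.000247
|u_4 − u_3| = 0.000247 < 10^{-3}

n = 4, u_n = 0.7571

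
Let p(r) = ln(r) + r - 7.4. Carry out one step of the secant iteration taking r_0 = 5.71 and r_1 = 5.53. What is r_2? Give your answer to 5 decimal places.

p(5.71) = 0.0522190, p(5.53) = -0.1598122
r_2 = 5.5300000 − (-0.1598122)·(5.5300000 − 5.7100000) / (-0.1598122 − 0.0522190) = 5.5300000 − (0.0287662)/(-0.2120312) = 5.6656696

5.66567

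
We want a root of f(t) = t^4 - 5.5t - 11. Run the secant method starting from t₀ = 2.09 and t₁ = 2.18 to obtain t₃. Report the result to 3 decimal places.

f(2.09) = -3.41470, f(2.18) = -0.40469
t₂ = 2.18000 − (-0.40469)·(2.18000 − 2.09000) / (-0.40469 − (-3.41470)) = 2.18000 − (-0.03642)/(3.01001) = 2.19210
f(2.19210) = 0.03440
t₃ = 2.19210 − 0.03440·(2.19210 − 2.18000) / (0.03440 − (-0.40469)) = 2.19210 − (0.00042)/(0.43909) = 2.19115

2.191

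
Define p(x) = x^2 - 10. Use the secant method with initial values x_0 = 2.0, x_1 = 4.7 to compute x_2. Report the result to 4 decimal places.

p(2.0) = -6.000000, p(4.7) = 12.090000
x_2 = 4.700000 − 12.090000·(4.700000 − 2.000000) / (12.090000 − (-6.000000)) = 4.700000 − (32.643000)/(18.090000) = 2.895522

2.8955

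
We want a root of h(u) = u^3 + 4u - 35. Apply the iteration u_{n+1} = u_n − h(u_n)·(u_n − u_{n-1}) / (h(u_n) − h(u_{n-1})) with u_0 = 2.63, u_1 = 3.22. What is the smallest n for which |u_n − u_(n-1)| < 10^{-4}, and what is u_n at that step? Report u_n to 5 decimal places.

n = 5, u_n = 2.86582

h(2.63) = -6.2885530, h(3.22) = 11.2662480
u_2 = 3.2200000 − 11.2662480·(0.5900000)/(17.5548010) = 2.8413522;  |Δ| = 0.3786478
h(2.8413522) = -0.6955520
u_3 = 2.8413522 − (-0.6955520)·(-0.3786478)/(-11.9618000) = 2.8633697;  |Δ| = 0.0220175
h(2.8633697) = -0.0700779
u_4 = 2.8633697 − (-0.0700779)·(0.0220175)/(0.6254740) = 2.8658366;  |Δ| = 0.0024668
h(2.8658366) = 0.0005177
u_5 = 2.8658366 − 0.0005177·(0.0024668)/(0.0705956) = 2.8658185;  |Δ| = 0.0000181
|u_5 − u_4| = 0.0000181 < 10^{-4}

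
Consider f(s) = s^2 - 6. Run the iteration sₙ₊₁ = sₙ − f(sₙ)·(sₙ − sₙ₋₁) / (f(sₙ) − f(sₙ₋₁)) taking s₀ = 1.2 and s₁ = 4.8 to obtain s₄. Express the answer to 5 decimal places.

2.46914

f(1.2) = -4.5600000, f(4.8) = 17.0400000
s₂ = 4.8000000 − 17.0400000·(4.8000000 − 1.2000000) / (17.0400000 − (-4.5600000)) = 4.8000000 − (61.3440000)/(21.6000000) = 1.9600000
f(1.9600000) = -2.1584000
s₃ = 1.9600000 − (-2.1584000)·(1.9600000 − 4.8000000) / (-2.1584000 − 17.0400000) = 1.9600000 − (6.1298560)/(-19.1984000) = 2.2792899
f(2.2792899) = -0.8048374
s₄ = 2.2792899 − (-0.8048374)·(2.2792899 − 1.9600000) / (-0.8048374 − (-2.1584000)) = 2.2792899 − (-0.2569765)/(1.3535626) = 2.4691419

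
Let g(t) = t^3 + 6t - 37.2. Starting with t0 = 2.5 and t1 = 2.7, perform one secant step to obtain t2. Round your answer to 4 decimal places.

g(2.5) = -6.575000, g(2.7) = -1.317000
t2 = 2.700000 − (-1.317000)·(2.700000 − 2.500000) / (-1.317000 − (-6.575000)) = 2.700000 − (-0.263400)/(5.258000) = 2.750095

2.7501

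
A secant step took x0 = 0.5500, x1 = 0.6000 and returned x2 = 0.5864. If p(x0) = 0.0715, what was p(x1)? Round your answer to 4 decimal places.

The secant line through (0.5500, 0.0715) and (0.6000, p(x1)) crosses zero at x2 = 0.5864.
So (0.5500, 0.0715), (0.6000, p(x1)), (0.5864, 0) are collinear:
p(x1) = 0.0715 · (0.6000 − 0.5864) / (0.5500 − 0.5864) = 0.0715 · (0.013600)/(-0.036400) = -0.026714

-0.0267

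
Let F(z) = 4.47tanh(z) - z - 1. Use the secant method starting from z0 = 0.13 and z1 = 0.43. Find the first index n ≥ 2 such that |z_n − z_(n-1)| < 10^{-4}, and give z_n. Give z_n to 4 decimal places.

n = 5, z_n = 0.2993

F(0.13) = -0.552152, F(0.43) = 0.381786
z2 = 0.430000 − 0.381786·(0.300000)/(0.933938) = 0.307362;  |Δ| = 0.122638
F(0.307362) = 0.024857
z3 = 0.307362 − 0.024857·(-0.122638)/(-0.356929) = 0.298822;  |Δ| = 0.008541
F(0.298822) = -0.001476
z4 = 0.298822 − (-0.001476)·(-0.008541)/(-0.026333) = 0.299300;  |Δ| = 0.000479
F(0.299300) = 0.000005
z5 = 0.299300 − 0.000005·(0.000479)/(0.001481) = 0.299299;  |Δ| = 0.000001
|z5 − z4| = 0.000001 < 10^{-4}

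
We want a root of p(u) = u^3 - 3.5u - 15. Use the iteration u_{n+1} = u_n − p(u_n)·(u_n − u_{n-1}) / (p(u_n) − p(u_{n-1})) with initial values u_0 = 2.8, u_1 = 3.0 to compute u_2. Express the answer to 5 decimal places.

p(2.8) = -2.8480000, p(3.0) = 1.5000000
u_2 = 3.0000000 − 1.5000000·(3.0000000 − 2.8000000) / (1.5000000 − (-2.8480000)) = 3.0000000 − (0.3000000)/(4.3480000) = 2.9310028

2.93100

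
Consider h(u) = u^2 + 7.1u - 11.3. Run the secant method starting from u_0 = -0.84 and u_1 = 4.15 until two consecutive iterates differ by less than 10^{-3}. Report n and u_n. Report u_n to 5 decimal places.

n = 6, u_n = 1.33902

h(-0.84) = -16.5584000, h(4.15) = 35.3875000
u_2 = 4.1500000 − 35.3875000·(4.9900000)/(51.9459000) = 0.7506244;  |Δ| = 3.3993756
h(0.7506244) = -5.4071298
u_3 = 0.7506244 − (-5.4071298)·(-3.3993756)/(-40.7946298) = 1.2011951;  |Δ| = 0.4505707
h(1.2011951) = -1.3286451
u_4 = 1.2011951 − (-1.3286451)·(0.4505707)/(4.0784847) = 1.3479772;  |Δ| = 0.1467821
h(1.3479772) = 0.0876807
u_5 = 1.3479772 − 0.0876807·(0.1467821)/(1.4163258) = 1.3388903;  |Δ| = 0.0090869
h(1.3388903) = -0.0012512
u_6 = 1.3388903 − (-0.0012512)·(-0.0090869)/(-0.0889319) = 1.3390182;  |Δ| = 0.0001278
|u_6 − u_5| = 0.0001278 < 10^{-3}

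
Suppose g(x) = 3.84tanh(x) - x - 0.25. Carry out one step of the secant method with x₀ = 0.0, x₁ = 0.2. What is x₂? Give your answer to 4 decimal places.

g(0.0) = -0.250000, g(0.2) = 0.307921
x₂ = 0.200000 − 0.307921·(0.200000 − 0.000000) / (0.307921 − (-0.250000)) = 0.200000 − (0.061584)/(0.557921) = 0.089618

0.0896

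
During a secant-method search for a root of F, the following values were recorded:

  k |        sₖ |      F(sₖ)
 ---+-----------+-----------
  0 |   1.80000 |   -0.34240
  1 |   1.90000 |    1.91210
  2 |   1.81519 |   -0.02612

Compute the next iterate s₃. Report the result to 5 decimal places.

s₃ = 1.81519 − (-0.02612)·(1.81519 − 1.90000) / (-0.02612 − 1.91210)
   = 1.81519 − (0.0022152)/(-1.9382200) = 1.8163329

1.81633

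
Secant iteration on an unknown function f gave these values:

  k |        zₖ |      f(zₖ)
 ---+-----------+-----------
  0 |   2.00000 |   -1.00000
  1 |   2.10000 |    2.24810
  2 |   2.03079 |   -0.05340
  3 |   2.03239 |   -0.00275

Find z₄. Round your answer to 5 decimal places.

z₄ = 2.03239 − (-0.00275)·(2.03239 − 2.03079) / (-0.00275 − (-0.05340))
   = 2.03239 − (-0.0000044)/(0.0506500) = 2.0324769

2.03248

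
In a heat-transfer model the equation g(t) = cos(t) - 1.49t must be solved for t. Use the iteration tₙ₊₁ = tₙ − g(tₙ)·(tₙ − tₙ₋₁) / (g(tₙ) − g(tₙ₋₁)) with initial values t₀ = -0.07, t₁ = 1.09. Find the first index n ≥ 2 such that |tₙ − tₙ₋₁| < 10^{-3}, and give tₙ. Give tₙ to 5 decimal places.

n = 5, tₙ = 0.56635

g(-0.07) = 1.1018510, g(1.09) = -1.1616146
t₂ = 1.0900000 − (-1.1616146)·(1.1600000)/(-2.2634656) = 0.4946859;  |Δ| = 0.5953141
g(0.4946859) = 0.1430359
t₃ = 0.4946859 − 0.1430359·(-0.5953141)/(1.3046505) = 0.5599534;  |Δ| = 0.0652675
g(0.5599534) = 0.0129493
t₄ = 0.5599534 − 0.0129493·(0.0652675)/(-0.1300866) = 0.5664504;  |Δ| = 0.0064970
g(0.5664504) = -0.0001999
t₅ = 0.5664504 − (-0.0001999)·(0.0064970)/(-0.0131492) = 0.5663516;  |Δ| = 0.0000988
|t₅ − t₄| = 0.0000988 < 10^{-3}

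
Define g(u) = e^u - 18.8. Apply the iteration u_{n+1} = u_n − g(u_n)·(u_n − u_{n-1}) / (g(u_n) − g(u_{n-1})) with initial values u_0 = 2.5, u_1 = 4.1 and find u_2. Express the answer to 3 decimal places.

2.720

g(2.5) = -6.61751, g(4.1) = 41.54029
u_2 = 4.10000 − 41.54029·(4.10000 − 2.50000) / (41.54029 − (-6.61751)) = 4.10000 − (66.46446)/(48.15779) = 2.71986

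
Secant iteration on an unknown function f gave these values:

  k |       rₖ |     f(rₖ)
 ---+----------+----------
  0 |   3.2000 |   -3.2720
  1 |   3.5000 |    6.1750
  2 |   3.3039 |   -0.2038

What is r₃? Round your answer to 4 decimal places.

3.3102

r₃ = 3.3039 − (-0.2038)·(3.3039 − 3.5000) / (-0.2038 − 6.1750)
   = 3.3039 − (0.039965)/(-6.378800) = 3.310165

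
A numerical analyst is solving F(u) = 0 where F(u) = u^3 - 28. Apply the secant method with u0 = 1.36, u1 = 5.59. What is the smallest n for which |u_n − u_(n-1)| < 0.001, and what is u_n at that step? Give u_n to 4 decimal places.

F(1.36) = -25.484544, F(5.59) = 146.676879
u2 = 5.590000 − 146.676879·(4.230000)/(172.161423) = 1.986154;  |Δ| = 3.603846
F(1.986154) = -20.165000
u3 = 1.986154 − (-20.165000)·(-3.603846)/(-166.841879) = 2.421726;  |Δ| = 0.435571
F(2.421726) = -13.797171
u4 = 2.421726 − (-13.797171)·(0.435571)/(6.367830) = 3.365478;  |Δ| = 0.943752
F(3.365478) = 10.118887
u5 = 3.365478 − 10.118887·(0.943752)/(23.916058) = 2.966176;  |Δ| = 0.399302
F(2.966176) = -1.902985
u6 = 2.966176 − (-1.902985)·(-0.399302)/(-12.021872) = 3.029383;  |Δ| = 0.063207
F(3.029383) = -0.198861
u7 = 3.029383 − (-0.198861)·(0.063207)/(1.704123) = 3.036759;  |Δ| = 0.007376
F(3.036759) = 0.004702
u8 = 3.036759 − 0.004702·(0.007376)/(0.203563) = 3.036589;  |Δ| = 0.000170
|u8 − u7| = 0.000170 < 0.001

n = 8, u_n = 3.0366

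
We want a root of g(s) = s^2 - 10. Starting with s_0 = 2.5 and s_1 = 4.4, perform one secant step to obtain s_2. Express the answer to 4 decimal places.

3.0435

g(2.5) = -3.750000, g(4.4) = 9.360000
s_2 = 4.400000 − 9.360000·(4.400000 − 2.500000) / (9.360000 − (-3.750000)) = 4.400000 − (17.784000)/(13.110000) = 3.043478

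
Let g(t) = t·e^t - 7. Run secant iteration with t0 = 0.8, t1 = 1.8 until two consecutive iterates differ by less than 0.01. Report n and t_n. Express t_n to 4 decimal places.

n = 5, t_n = 1.5243

g(0.8) = -5.219567, g(1.8) = 3.889365
t2 = 1.800000 − 3.889365·(1.000000)/(9.108933) = 1.373016;  |Δ| = 0.426984
g(1.373016) = -1.580376
t3 = 1.373016 − (-1.580376)·(-0.426984)/(-5.469742) = 1.496385;  |Δ| = 0.123369
g(1.496385) = -0.317867
t4 = 1.496385 − (-0.317867)·(0.123369)/(1.262509) = 1.527446;  |Δ| = 0.031061
g(1.527446) = 0.036023
t5 = 1.527446 − 0.036023·(0.031061)/(0.353890) = 1.524284;  |Δ| = 0.003162
|t5 − t4| = 0.003162 < 0.01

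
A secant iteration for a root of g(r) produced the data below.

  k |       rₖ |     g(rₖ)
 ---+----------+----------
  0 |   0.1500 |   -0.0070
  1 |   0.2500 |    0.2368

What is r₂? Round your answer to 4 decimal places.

r₂ = 0.2500 − 0.2368·(0.2500 − 0.1500) / (0.2368 − (-0.0070))
   = 0.2500 − (0.023680)/(0.243800) = 0.152871

0.1529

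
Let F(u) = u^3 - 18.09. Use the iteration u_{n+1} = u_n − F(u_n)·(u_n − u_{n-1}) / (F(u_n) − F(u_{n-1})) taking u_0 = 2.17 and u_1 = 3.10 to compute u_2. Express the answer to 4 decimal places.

F(2.17) = -7.871687, F(3.10) = 11.701000
u_2 = 3.100000 − 11.701000·(3.100000 − 2.170000) / (11.701000 − (-7.871687)) = 3.100000 − (10.881930)/(19.572687) = 2.544025

2.5440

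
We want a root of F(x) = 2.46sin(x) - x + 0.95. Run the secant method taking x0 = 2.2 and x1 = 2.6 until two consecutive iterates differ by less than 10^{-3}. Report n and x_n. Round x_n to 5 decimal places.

n = 4, x_n = 2.47365

F(2.2) = 0.7389012, F(2.6) = -0.3818666
x2 = 2.6000000 − (-0.3818666)·(0.4000000)/(-1.1207678) = 2.4637125;  |Δ| = 0.1362875
F(2.4637125) = 0.0290600
x3 = 2.4637125 − 0.0290600·(-0.1362875)/(0.4109266) = 2.4733505;  |Δ| = 0.0096380
F(2.4733505) = 0.0008832
x4 = 2.4733505 − 0.0008832·(0.0096380)/(-0.0281768) = 2.4736526;  |Δ| = 0.0003021
|x4 − x3| = 0.0003021 < 10^{-3}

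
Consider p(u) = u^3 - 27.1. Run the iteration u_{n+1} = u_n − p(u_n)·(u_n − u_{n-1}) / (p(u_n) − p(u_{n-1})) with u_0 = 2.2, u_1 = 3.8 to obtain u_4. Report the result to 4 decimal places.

p(2.2) = -16.452000, p(3.8) = 27.772000
u_2 = 3.800000 − 27.772000·(3.800000 − 2.200000) / (27.772000 − (-16.452000)) = 3.800000 − (44.435200)/(44.224000) = 2.795224
p(2.795224) = -5.260133
u_3 = 2.795224 − (-5.260133)·(2.795224 − 3.800000) / (-5.260133 − 27.772000) = 2.795224 − (5.285253)/(-33.032133) = 2.955228
p(2.955228) = -1.290901
u_4 = 2.955228 − (-1.290901)·(2.955228 − 2.795224) / (-1.290901 − (-5.260133)) = 2.955228 − (-0.206548)/(3.969232) = 3.007265

3.0073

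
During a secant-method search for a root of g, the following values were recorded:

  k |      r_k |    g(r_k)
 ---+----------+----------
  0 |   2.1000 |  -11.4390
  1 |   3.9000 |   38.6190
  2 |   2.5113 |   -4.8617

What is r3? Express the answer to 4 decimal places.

r3 = 2.5113 − (-4.8617)·(2.5113 − 3.9000) / (-4.8617 − 38.6190)
   = 2.5113 − (6.751443)/(-43.480700) = 2.666574

2.6666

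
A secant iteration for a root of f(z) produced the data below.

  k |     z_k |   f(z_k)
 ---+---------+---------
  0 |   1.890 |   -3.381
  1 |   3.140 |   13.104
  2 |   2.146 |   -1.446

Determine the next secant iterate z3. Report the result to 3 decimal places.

z3 = 2.146 − (-1.446)·(2.146 − 3.140) / (-1.446 − 13.104)
   = 2.146 − (1.43732)/(-14.55000) = 2.24479

2.245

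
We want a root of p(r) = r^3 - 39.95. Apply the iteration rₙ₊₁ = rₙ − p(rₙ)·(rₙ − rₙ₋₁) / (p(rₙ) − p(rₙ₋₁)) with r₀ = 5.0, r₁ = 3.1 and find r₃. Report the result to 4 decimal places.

p(5.0) = 85.050000, p(3.1) = -10.159000
r₂ = 3.100000 − (-10.159000)·(3.100000 − 5.000000) / (-10.159000 − 85.050000) = 3.100000 − (19.302100)/(-95.209000) = 3.302734
p(3.302734) = -3.923607
r₃ = 3.302734 − (-3.923607)·(3.302734 − 3.100000) / (-3.923607 − (-10.159000)) = 3.302734 − (-0.795448)/(6.235393) = 3.430304

3.4303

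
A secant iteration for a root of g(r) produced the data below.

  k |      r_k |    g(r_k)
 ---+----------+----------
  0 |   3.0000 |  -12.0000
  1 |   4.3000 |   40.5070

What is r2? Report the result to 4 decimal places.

3.2971

r2 = 4.3000 − 40.5070·(4.3000 − 3.0000) / (40.5070 − (-12.0000))
   = 4.3000 − (52.659100)/(52.507000) = 3.297103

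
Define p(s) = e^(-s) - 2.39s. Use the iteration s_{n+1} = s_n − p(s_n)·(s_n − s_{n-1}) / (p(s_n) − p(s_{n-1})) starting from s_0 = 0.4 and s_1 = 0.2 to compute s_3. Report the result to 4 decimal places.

p(0.4) = -0.285680, p(0.2) = 0.340731
s_2 = 0.200000 − 0.340731·(0.200000 − 0.400000) / (0.340731 − (-0.285680)) = 0.200000 − (-0.068146)/(0.626411) = 0.308788
p(0.308788) = -0.003668
s_3 = 0.308788 − (-0.003668)·(0.308788 − 0.200000) / (-0.003668 − 0.340731) = 0.308788 − (-0.000399)/(-0.344399) = 0.307630

0.3076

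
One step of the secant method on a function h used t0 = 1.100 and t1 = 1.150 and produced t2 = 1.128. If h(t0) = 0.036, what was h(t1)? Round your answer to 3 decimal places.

-0.028

The secant line through (1.100, 0.036) and (1.150, h(t1)) crosses zero at t2 = 1.128.
So (1.100, 0.036), (1.150, h(t1)), (1.128, 0) are collinear:
h(t1) = 0.036 · (1.150 − 1.128) / (1.100 − 1.128) = 0.036 · (0.02200)/(-0.02800) = -0.02829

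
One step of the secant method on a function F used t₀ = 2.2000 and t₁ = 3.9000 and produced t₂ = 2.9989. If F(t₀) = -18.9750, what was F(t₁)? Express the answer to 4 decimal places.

21.4024

The secant line through (2.2000, -18.9750) and (3.9000, F(t₁)) crosses zero at t₂ = 2.9989.
So (2.2000, -18.9750), (3.9000, F(t₁)), (2.9989, 0) are collinear:
F(t₁) = -18.9750 · (3.9000 − 2.9989) / (2.2000 − 2.9989) = -18.9750 · (0.901100)/(-0.798900) = 21.402394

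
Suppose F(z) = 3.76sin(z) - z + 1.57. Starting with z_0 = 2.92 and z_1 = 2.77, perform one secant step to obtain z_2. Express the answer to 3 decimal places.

2.806

F(2.92) = -0.52361, F(2.77) = 0.16526
z_2 = 2.77000 − 0.16526·(2.77000 − 2.92000) / (0.16526 − (-0.52361)) = 2.77000 − (-0.02479)/(0.68887) = 2.80598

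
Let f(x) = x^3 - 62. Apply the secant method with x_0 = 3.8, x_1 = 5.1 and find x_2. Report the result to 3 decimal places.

3.919

f(3.8) = -7.12800, f(5.1) = 70.65100
x_2 = 5.10000 − 70.65100·(5.10000 − 3.80000) / (70.65100 − (-7.12800)) = 5.10000 − (91.84630)/(77.77900) = 3.91914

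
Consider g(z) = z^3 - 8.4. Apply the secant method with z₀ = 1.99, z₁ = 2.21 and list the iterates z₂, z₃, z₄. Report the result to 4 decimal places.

2.0292, 2.0325, 2.0328

g(1.99) = -0.519401, g(2.21) = 2.393861
z₂ = 2.210000 − 2.393861·(2.210000 − 1.990000) / (2.393861 − (-0.519401)) = 2.210000 − (0.526649)/(2.913262) = 2.029223
g(2.029223) = -0.044169
z₃ = 2.029223 − (-0.044169)·(2.029223 − 2.210000) / (-0.044169 − 2.393861) = 2.029223 − (0.007985)/(-2.438030) = 2.032499
g(2.032499) = -0.003646
z₄ = 2.032499 − (-0.003646)·(2.032499 − 2.029223) / (-0.003646 − (-0.044169)) = 2.032499 − (-0.000012)/(0.040523) = 2.032793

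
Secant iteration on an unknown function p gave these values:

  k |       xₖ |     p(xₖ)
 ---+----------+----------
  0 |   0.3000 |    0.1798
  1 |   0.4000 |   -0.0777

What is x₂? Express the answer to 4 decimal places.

0.3698

x₂ = 0.4000 − (-0.0777)·(0.4000 − 0.3000) / (-0.0777 − 0.1798)
   = 0.4000 − (-0.007770)/(-0.257500) = 0.369825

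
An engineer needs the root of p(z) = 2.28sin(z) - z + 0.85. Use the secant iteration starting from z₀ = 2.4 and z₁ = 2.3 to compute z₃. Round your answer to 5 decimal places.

p(2.4) = -0.0099439, p(2.3) = 0.2502079
z₂ = 2.3000000 − 0.2502079·(2.3000000 − 2.4000000) / (0.2502079 − (-0.0099439)) = 2.3000000 − (-0.0250208)/(0.2601518) = 2.3961776
p(2.3961776) = 0.0002935
z₃ = 2.3961776 − 0.0002935·(2.3961776 − 2.3000000) / (0.0002935 − 0.2502079) = 2.3961776 − (0.0000282)/(-0.2499144) = 2.3962906

2.39629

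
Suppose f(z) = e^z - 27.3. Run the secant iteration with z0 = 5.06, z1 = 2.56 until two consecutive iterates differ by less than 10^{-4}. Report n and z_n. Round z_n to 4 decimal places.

f(5.06) = 130.290516, f(2.56) = -14.364183
z2 = 2.560000 − (-14.364183)·(-2.500000)/(-144.654699) = 2.808250;  |Δ| = 0.248250
f(2.808250) = -10.719132
z3 = 2.808250 − (-10.719132)·(0.248250)/(3.645051) = 3.538286;  |Δ| = 0.730036
f(3.538286) = 7.107885
z4 = 3.538286 − 7.107885·(0.730036)/(17.827017) = 3.247210;  |Δ| = 0.291076
f(3.247210) = -1.581517
z5 = 3.247210 − (-1.581517)·(-0.291076)/(-8.689402) = 3.300187;  |Δ| = 0.052977
f(3.300187) = -0.182284
z6 = 3.300187 − (-0.182284)·(0.052977)/(1.399233) = 3.307089;  |Δ| = 0.006902
f(3.307089) = 0.005518
z7 = 3.307089 − 0.005518·(0.006902)/(0.187802) = 3.306886;  |Δ| = 0.000203
f(3.306886) = -0.000019
z8 = 3.306886 − (-0.000019)·(-0.000203)/(-0.005537) = 3.306887;  |Δ| = 0.000001
|z8 − z7| = 0.000001 < 10^{-4}

n = 8, z_n = 3.3069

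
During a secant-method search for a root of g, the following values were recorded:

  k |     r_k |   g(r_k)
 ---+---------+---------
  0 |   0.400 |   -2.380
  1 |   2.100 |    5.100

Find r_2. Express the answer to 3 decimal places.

0.941

r_2 = 2.100 − 5.100·(2.100 − 0.400) / (5.100 − (-2.380))
   = 2.100 − (8.67000)/(7.48000) = 0.94091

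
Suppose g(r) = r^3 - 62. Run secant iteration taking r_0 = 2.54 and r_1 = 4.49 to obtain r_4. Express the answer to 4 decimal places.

g(2.54) = -45.612936, g(4.49) = 28.518849
r_2 = 4.490000 − 28.518849·(4.490000 − 2.540000) / (28.518849 − (-45.612936)) = 4.490000 − (55.611756)/(74.131785) = 3.739826
g(3.739826) = -9.693687
r_3 = 3.739826 − (-9.693687)·(3.739826 − 4.490000) / (-9.693687 − 28.518849) = 3.739826 − (7.271955)/(-38.212536) = 3.930129
g(3.930129) = -1.295584
r_4 = 3.930129 − (-1.295584)·(3.930129 − 3.739826) / (-1.295584 − (-9.693687)) = 3.930129 − (-0.246553)/(8.398103) = 3.959487

3.9595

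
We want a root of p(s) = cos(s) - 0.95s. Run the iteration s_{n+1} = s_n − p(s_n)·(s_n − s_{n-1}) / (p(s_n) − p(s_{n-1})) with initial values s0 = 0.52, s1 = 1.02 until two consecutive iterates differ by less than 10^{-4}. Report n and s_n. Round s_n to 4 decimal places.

n = 5, s_n = 0.7617

p(0.52) = 0.373819, p(1.02) = -0.445634
s2 = 1.020000 − (-0.445634)·(0.500000)/(-0.819453) = 0.748091;  |Δ| = 0.271909
p(0.748091) = 0.022303
s3 = 0.748091 − 0.022303·(-0.271909)/(0.467937) = 0.761050;  |Δ| = 0.012960
p(0.761050) = 0.001114
s4 = 0.761050 − 0.001114·(0.012960)/(-0.021189) = 0.761732;  |Δ| = 0.000681
p(0.761732) = -0.000003
s5 = 0.761732 − (-0.000003)·(0.000681)/(-0.001117) = 0.761730;  |Δ| = 0.000002
|s5 − s4| = 0.000002 < 10^{-4}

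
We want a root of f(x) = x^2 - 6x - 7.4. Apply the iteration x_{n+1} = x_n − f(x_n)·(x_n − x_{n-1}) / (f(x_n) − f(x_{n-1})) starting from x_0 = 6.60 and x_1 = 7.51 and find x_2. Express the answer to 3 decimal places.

7.024

f(6.60) = -3.44000, f(7.51) = 3.94010
x_2 = 7.51000 − 3.94010·(7.51000 − 6.60000) / (3.94010 − (-3.44000)) = 7.51000 − (3.58549)/(7.38010) = 7.02417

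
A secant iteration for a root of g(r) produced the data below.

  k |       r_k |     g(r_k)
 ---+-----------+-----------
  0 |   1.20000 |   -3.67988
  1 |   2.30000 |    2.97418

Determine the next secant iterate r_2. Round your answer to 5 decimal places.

1.80833

r_2 = 2.30000 − 2.97418·(2.30000 − 1.20000) / (2.97418 − (-3.67988))
   = 2.30000 − (3.2715980)/(6.6540600) = 1.8083306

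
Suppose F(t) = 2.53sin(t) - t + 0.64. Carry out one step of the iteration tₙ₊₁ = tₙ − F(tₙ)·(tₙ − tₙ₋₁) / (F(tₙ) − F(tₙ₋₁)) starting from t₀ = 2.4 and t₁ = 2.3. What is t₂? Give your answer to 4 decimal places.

2.3816

F(2.4) = -0.051078, F(2.3) = 0.226634
t₂ = 2.300000 − 0.226634·(2.300000 − 2.400000) / (0.226634 − (-0.051078)) = 2.300000 − (-0.022663)/(0.277712) = 2.381608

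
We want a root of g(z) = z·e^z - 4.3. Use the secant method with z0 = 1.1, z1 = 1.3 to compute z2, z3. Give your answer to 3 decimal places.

g(1.1) = -0.99542, g(1.3) = 0.47009
z2 = 1.30000 − 0.47009·(1.30000 − 1.10000) / (0.47009 − (-0.99542)) = 1.30000 − (0.09402)/(1.46550) = 1.23585
g(1.23585) = -0.04709
z3 = 1.23585 − (-0.04709)·(1.23585 − 1.30000) / (-0.04709 − 0.47009) = 1.23585 − (0.00302)/(-0.51718) = 1.24169

1.236, 1.242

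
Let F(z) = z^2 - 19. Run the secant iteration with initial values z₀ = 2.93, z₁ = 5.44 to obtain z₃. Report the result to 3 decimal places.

F(2.93) = -10.41510, F(5.44) = 10.59360
z₂ = 5.44000 − 10.59360·(5.44000 − 2.93000) / (10.59360 − (-10.41510)) = 5.44000 − (26.58994)/(21.00870) = 4.17434
F(4.17434) = -1.57491
z₃ = 4.17434 − (-1.57491)·(4.17434 − 5.44000) / (-1.57491 − 10.59360) = 4.17434 − (1.99331)/(-12.16851) = 4.33815

4.338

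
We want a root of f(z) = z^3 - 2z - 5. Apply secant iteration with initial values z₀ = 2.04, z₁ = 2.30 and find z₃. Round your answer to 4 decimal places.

2.0939

f(2.04) = -0.590336, f(2.30) = 2.567000
z₂ = 2.300000 − 2.567000·(2.300000 − 2.040000) / (2.567000 − (-0.590336)) = 2.300000 − (0.667420)/(3.157336) = 2.088613
f(2.088613) = -0.066061
z₃ = 2.088613 − (-0.066061)·(2.088613 − 2.300000) / (-0.066061 − 2.567000) = 2.088613 − (0.013965)/(-2.633061) = 2.093916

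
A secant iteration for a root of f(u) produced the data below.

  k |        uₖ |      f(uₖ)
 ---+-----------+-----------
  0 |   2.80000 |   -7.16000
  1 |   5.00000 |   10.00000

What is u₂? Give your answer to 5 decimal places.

u₂ = 5.00000 − 10.00000·(5.00000 − 2.80000) / (10.00000 − (-7.16000))
   = 5.00000 − (22.0000000)/(17.1600000) = 3.7179487

3.71795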